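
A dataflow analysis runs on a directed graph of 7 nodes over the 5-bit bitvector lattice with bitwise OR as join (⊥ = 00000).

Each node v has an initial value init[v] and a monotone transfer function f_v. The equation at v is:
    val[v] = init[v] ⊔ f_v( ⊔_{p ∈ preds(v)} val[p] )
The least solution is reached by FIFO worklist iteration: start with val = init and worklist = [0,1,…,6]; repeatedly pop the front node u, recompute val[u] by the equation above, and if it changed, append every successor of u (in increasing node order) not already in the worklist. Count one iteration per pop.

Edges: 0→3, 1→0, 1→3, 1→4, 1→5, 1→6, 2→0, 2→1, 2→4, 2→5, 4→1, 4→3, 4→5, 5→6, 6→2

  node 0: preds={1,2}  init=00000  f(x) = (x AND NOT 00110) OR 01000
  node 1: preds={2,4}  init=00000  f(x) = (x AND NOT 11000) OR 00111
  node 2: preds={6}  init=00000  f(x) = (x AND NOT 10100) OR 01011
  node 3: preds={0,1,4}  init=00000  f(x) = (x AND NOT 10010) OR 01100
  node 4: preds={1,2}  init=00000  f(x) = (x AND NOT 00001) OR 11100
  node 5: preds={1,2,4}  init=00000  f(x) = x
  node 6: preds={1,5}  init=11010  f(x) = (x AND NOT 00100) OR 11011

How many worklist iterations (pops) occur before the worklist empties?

Trace (11 dequeues):
  [1] u=0 | in 00000 | out 01000 | prev 00000 | push {}
  [2] u=1 | in 00000 | out 00111 | prev 00000 | push {0}
  [3] u=2 | in 11010 | out 01011 | prev 00000 | push {1}
  [4] u=3 | in 01111 | out 01101 | prev 00000 | push {}
  [5] u=4 | in 01111 | out 11110 | prev 00000 | push {3}
  [6] u=5 | in 11111 | out 11111 | prev 00000 | push {}
  [7] u=6 | in 11111 | out 11011 | prev 11010 | push {2}
  [8] u=0 | in 01111 | out 01001 | prev 01000 | push {}
  [9] u=1 | in 11111 | out 00111 | ==
  [10] u=3 | in 11111 | out 01101 | ==
  [11] u=2 | in 11011 | out 01011 | ==

Converged values:
  [0] 01001
  [1] 00111
  [2] 01011
  [3] 01101
  [4] 11110
  [5] 11111
  [6] 11011

11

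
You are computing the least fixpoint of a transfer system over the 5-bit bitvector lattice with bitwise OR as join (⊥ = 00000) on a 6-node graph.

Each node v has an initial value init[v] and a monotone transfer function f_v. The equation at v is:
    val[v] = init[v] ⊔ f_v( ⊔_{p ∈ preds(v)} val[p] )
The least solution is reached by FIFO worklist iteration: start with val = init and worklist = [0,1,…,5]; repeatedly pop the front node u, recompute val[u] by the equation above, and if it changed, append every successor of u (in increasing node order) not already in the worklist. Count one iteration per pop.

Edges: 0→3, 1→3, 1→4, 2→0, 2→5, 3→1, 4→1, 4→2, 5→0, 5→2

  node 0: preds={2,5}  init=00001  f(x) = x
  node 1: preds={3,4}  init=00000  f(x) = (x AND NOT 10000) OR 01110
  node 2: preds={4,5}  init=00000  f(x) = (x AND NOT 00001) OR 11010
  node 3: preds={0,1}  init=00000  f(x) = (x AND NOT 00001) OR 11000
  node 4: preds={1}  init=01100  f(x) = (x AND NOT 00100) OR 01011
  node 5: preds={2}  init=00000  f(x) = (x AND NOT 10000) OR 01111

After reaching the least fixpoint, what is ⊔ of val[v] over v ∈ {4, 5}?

Worklist (11 pops):
  #1 pop 0: in=00000 → 00001 (no change)
  #2 pop 1: in=01100 → 01110 (was 00000); enqueue []
  #3 pop 2: in=01100 → 11110 (was 00000); enqueue [0]
  #4 pop 3: in=01111 → 11110 (was 00000); enqueue [1]
  #5 pop 4: in=01110 → 01111 (was 01100); enqueue [2]
  #6 pop 5: in=11110 → 01111 (was 00000); enqueue []
  #7 pop 0: in=11111 → 11111 (was 00001); enqueue [3]
  #8 pop 1: in=11111 → 01111 (was 01110); enqueue [4]
  #9 pop 2: in=01111 → 11110 (no change)
  #10 pop 3: in=11111 → 11110 (no change)
  #11 pop 4: in=01111 → 01111 (no change)

Fixpoint:
  val[0] = 11111
  val[1] = 01111
  val[2] = 11110
  val[3] = 11110
  val[4] = 01111
  val[5] = 01111

01111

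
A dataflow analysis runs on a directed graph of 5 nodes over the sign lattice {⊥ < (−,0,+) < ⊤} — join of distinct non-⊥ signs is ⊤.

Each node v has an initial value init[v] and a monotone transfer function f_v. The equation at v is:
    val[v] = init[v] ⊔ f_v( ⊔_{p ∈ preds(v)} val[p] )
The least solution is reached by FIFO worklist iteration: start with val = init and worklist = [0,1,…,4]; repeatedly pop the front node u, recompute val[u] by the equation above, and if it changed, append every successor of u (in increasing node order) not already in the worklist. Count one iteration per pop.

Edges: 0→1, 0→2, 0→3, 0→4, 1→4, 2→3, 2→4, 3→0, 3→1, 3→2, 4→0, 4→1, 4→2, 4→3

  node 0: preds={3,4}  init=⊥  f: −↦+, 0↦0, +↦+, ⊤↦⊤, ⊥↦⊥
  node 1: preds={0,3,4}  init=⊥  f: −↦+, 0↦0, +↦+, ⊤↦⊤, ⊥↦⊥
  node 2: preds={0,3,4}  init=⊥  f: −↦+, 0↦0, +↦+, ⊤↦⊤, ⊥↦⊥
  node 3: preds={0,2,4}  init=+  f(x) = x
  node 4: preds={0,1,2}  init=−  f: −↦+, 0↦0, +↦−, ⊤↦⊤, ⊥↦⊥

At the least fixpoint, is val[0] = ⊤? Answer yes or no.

yes

Iteration log — 9 steps:
  step 1. node 0  ⊔preds=⊤  new=⊤  old=⊥  +wl: 
  step 2. node 1  ⊔preds=⊤  new=⊤  old=⊥  +wl: 
  step 3. node 2  ⊔preds=⊤  new=⊤  old=⊥  +wl: 
  step 4. node 3  ⊔preds=⊤  new=⊤  old=+  +wl: 0,1,2
  step 5. node 4  ⊔preds=⊤  new=⊤  old=−  +wl: 3
  step 6. node 0  ⊔preds=⊤  new=⊤  stable
  step 7. node 1  ⊔preds=⊤  new=⊤  stable
  step 8. node 2  ⊔preds=⊤  new=⊤  stable
  step 9. node 3  ⊔preds=⊤  new=⊤  stable

Least fixpoint reached:
  node 0: ⊤
  node 1: ⊤
  node 2: ⊤
  node 3: ⊤
  node 4: ⊤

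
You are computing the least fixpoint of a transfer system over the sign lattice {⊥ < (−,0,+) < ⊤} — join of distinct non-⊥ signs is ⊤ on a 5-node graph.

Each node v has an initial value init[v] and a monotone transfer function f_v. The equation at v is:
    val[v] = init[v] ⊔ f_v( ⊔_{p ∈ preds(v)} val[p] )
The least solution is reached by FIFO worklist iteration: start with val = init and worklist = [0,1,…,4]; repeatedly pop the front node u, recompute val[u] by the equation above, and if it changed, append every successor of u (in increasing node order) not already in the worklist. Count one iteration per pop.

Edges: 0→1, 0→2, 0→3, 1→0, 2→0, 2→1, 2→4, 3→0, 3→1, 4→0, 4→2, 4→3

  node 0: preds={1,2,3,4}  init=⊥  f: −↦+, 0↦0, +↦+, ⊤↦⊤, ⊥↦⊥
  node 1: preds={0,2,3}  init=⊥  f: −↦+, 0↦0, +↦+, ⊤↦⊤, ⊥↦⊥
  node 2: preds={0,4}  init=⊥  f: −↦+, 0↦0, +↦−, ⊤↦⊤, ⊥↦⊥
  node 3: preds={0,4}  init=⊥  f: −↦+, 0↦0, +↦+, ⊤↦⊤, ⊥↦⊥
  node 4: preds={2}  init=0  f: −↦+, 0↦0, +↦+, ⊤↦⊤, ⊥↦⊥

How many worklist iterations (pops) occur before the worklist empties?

7

Iteration log — 7 steps:
  step 1. node 0  ⊔preds=0  new=0  old=⊥  +wl: 
  step 2. node 1  ⊔preds=0  new=0  old=⊥  +wl: 0
  step 3. node 2  ⊔preds=0  new=0  old=⊥  +wl: 1
  step 4. node 3  ⊔preds=0  new=0  old=⊥  +wl: 
  step 5. node 4  ⊔preds=0  new=0  stable
  step 6. node 0  ⊔preds=0  new=0  stable
  step 7. node 1  ⊔preds=0  new=0  stable

Least fixpoint reached:
  node 0: 0
  node 1: 0
  node 2: 0
  node 3: 0
  node 4: 0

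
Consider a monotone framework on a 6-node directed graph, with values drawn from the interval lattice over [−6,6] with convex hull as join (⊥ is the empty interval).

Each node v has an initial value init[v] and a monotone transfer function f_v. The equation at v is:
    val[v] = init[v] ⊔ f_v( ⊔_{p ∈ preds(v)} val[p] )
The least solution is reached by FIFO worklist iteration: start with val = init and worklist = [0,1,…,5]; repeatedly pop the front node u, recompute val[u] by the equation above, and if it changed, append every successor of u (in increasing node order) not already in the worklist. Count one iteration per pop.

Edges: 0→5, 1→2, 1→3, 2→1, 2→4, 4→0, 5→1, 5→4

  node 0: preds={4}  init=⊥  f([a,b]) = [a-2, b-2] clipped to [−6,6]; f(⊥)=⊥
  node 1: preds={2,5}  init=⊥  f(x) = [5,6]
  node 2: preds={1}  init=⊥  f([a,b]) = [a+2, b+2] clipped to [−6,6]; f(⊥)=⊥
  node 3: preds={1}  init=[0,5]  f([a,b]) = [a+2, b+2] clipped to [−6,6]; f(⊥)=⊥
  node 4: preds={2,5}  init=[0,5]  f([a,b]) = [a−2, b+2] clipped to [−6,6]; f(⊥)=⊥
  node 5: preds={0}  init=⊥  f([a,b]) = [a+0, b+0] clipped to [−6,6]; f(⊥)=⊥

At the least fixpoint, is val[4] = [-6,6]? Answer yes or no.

yes

Iteration log — 17 steps:
  step 1. node 0  ⊔preds=[0,5]  new=[-2,3]  old=⊥  +wl: 
  step 2. node 1  ⊔preds=⊥  new=[5,6]  old=⊥  +wl: 
  step 3. node 2  ⊔preds=[5,6]  new=[6,6]  old=⊥  +wl: 1
  step 4. node 3  ⊔preds=[5,6]  new=[0,6]  old=[0,5]  +wl: 
  step 5. node 4  ⊔preds=[6,6]  new=[0,6]  old=[0,5]  +wl: 0
  step 6. node 5  ⊔preds=[-2,3]  new=[-2,3]  old=⊥  +wl: 4
  step 7. node 1  ⊔preds=[-2,6]  new=[5,6]  stable
  step 8. node 0  ⊔preds=[0,6]  new=[-2,4]  old=[-2,3]  +wl: 5
  step 9. node 4  ⊔preds=[-2,6]  new=[-4,6]  old=[0,6]  +wl: 0
  step 10. node 5  ⊔preds=[-2,4]  new=[-2,4]  old=[-2,3]  +wl: 1,4
  step 11. node 0  ⊔preds=[-4,6]  new=[-6,4]  old=[-2,4]  +wl: 5
  step 12. node 1  ⊔preds=[-2,6]  new=[5,6]  stable
  step 13. node 4  ⊔preds=[-2,6]  new=[-4,6]  stable
  step 14. node 5  ⊔preds=[-6,4]  new=[-6,4]  old=[-2,4]  +wl: 1,4
  step 15. node 1  ⊔preds=[-6,6]  new=[5,6]  stable
  step 16. node 4  ⊔preds=[-6,6]  new=[-6,6]  old=[-4,6]  +wl: 0
  step 17. node 0  ⊔preds=[-6,6]  new=[-6,4]  stable

Least fixpoint reached:
  node 0: [-6,4]
  node 1: [5,6]
  node 2: [6,6]
  node 3: [0,6]
  node 4: [-6,6]
  node 5: [-6,4]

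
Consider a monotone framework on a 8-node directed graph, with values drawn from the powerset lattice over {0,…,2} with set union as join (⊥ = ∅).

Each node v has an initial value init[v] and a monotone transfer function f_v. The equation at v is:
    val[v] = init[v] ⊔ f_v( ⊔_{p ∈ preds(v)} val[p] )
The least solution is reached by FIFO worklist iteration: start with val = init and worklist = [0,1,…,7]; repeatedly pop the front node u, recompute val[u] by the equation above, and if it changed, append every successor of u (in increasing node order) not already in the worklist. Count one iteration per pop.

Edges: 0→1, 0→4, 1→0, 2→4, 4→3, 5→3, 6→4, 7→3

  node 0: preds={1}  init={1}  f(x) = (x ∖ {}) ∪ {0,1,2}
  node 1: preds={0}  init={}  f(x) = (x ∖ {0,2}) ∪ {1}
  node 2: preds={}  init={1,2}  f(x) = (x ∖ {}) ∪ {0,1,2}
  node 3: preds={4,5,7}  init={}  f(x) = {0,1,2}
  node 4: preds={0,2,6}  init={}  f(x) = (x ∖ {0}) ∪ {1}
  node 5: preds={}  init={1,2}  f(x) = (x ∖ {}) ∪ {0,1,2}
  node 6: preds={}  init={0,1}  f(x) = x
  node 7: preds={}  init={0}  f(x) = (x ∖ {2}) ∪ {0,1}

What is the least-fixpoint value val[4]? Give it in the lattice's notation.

{1,2}

Trace (10 dequeues):
  [1] u=0 | in {} | out {0,1,2} | prev {1} | push {}
  [2] u=1 | in {0,1,2} | out {1} | prev {} | push {0}
  [3] u=2 | in {} | out {0,1,2} | prev {1,2} | push {}
  [4] u=3 | in {0,1,2} | out {0,1,2} | prev {} | push {}
  [5] u=4 | in {0,1,2} | out {1,2} | prev {} | push {3}
  [6] u=5 | in {} | out {0,1,2} | prev {1,2} | push {}
  [7] u=6 | in {} | out {0,1} | ==
  [8] u=7 | in {} | out {0,1} | prev {0} | push {}
  [9] u=0 | in {1} | out {0,1,2} | ==
  [10] u=3 | in {0,1,2} | out {0,1,2} | ==

Converged values:
  [0] {0,1,2}
  [1] {1}
  [2] {0,1,2}
  [3] {0,1,2}
  [4] {1,2}
  [5] {0,1,2}
  [6] {0,1}
  [7] {0,1}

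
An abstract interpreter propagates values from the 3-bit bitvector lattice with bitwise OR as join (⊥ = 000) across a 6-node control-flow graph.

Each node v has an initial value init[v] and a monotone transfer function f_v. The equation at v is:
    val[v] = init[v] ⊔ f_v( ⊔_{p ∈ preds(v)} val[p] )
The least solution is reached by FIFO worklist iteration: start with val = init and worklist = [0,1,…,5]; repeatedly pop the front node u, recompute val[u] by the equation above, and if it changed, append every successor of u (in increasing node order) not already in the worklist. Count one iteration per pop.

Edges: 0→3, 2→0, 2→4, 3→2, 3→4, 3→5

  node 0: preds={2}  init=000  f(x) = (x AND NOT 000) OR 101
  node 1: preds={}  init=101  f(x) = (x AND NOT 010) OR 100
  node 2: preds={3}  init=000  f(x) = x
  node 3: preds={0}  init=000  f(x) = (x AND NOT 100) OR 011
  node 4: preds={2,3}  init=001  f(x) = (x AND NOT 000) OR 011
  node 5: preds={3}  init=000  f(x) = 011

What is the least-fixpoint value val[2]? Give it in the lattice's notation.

Trace (10 dequeues):
  [1] u=0 | in 000 | out 101 | prev 000 | push {}
  [2] u=1 | in 000 | out 101 | ==
  [3] u=2 | in 000 | out 000 | ==
  [4] u=3 | in 101 | out 011 | prev 000 | push {2}
  [5] u=4 | in 011 | out 011 | prev 001 | push {}
  [6] u=5 | in 011 | out 011 | prev 000 | push {}
  [7] u=2 | in 011 | out 011 | prev 000 | push {0,4}
  [8] u=0 | in 011 | out 111 | prev 101 | push {3}
  [9] u=4 | in 011 | out 011 | ==
  [10] u=3 | in 111 | out 011 | ==

Converged values:
  [0] 111
  [1] 101
  [2] 011
  [3] 011
  [4] 011
  [5] 011

011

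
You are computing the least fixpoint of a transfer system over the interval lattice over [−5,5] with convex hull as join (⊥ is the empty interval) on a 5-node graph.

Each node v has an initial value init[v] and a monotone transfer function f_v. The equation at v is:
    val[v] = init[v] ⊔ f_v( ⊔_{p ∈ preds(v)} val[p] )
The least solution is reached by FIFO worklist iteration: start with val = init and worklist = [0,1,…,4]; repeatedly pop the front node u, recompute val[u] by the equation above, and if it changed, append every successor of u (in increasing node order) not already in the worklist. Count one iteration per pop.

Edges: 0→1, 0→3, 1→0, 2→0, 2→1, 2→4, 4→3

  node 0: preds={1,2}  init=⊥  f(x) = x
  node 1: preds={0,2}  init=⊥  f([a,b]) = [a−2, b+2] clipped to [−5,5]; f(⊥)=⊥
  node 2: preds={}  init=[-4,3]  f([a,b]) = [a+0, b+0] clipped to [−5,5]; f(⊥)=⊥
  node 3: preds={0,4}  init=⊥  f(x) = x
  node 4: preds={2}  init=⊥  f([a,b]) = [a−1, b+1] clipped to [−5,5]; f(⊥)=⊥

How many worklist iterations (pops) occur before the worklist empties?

8

Iteration log — 8 steps:
  step 1. node 0  ⊔preds=[-4,3]  new=[-4,3]  old=⊥  +wl: 
  step 2. node 1  ⊔preds=[-4,3]  new=[-5,5]  old=⊥  +wl: 0
  step 3. node 2  ⊔preds=⊥  new=[-4,3]  stable
  step 4. node 3  ⊔preds=[-4,3]  new=[-4,3]  old=⊥  +wl: 
  step 5. node 4  ⊔preds=[-4,3]  new=[-5,4]  old=⊥  +wl: 3
  step 6. node 0  ⊔preds=[-5,5]  new=[-5,5]  old=[-4,3]  +wl: 1
  step 7. node 3  ⊔preds=[-5,5]  new=[-5,5]  old=[-4,3]  +wl: 
  step 8. node 1  ⊔preds=[-5,5]  new=[-5,5]  stable

Least fixpoint reached:
  node 0: [-5,5]
  node 1: [-5,5]
  node 2: [-4,3]
  node 3: [-5,5]
  node 4: [-5,4]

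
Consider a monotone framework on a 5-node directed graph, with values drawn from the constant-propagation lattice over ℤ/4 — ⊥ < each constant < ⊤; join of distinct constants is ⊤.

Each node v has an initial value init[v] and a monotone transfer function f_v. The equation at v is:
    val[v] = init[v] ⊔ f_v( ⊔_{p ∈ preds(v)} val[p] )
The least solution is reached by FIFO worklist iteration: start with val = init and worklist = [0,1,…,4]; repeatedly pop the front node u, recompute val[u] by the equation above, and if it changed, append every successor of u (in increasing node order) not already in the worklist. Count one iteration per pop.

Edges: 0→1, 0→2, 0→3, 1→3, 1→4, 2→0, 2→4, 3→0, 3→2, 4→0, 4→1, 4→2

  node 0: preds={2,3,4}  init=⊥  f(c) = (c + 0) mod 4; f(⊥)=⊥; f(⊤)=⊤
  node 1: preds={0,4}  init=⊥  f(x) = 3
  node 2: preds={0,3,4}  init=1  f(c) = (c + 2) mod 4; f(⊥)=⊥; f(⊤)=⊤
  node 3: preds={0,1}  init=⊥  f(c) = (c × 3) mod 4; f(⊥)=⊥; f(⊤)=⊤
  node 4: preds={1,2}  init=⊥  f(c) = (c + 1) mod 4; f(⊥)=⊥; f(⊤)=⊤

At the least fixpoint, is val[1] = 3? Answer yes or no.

yes

Worklist (9 pops):
  #1 pop 0: in=1 → 1 (was ⊥); enqueue []
  #2 pop 1: in=1 → 3 (was ⊥); enqueue []
  #3 pop 2: in=1 → ⊤ (was 1); enqueue [0]
  #4 pop 3: in=⊤ → ⊤ (was ⊥); enqueue [2]
  #5 pop 4: in=⊤ → ⊤ (was ⊥); enqueue [1]
  #6 pop 0: in=⊤ → ⊤ (was 1); enqueue [3]
  #7 pop 2: in=⊤ → ⊤ (no change)
  #8 pop 1: in=⊤ → 3 (no change)
  #9 pop 3: in=⊤ → ⊤ (no change)

Fixpoint:
  val[0] = ⊤
  val[1] = 3
  val[2] = ⊤
  val[3] = ⊤
  val[4] = ⊤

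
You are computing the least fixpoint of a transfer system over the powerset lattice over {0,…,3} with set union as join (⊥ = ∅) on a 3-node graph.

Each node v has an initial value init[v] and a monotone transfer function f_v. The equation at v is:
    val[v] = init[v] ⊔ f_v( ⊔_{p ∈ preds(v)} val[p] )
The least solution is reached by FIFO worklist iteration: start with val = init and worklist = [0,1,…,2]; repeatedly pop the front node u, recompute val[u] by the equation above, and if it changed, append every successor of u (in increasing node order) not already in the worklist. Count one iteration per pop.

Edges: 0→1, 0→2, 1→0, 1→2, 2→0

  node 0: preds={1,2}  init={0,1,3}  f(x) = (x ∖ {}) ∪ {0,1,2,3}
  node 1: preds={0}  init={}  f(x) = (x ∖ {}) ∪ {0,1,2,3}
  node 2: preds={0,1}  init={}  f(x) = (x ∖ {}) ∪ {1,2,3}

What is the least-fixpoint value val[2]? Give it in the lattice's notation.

Iteration log — 4 steps:
  step 1. node 0  ⊔preds={}  new={0,1,2,3}  old={0,1,3}  +wl: 
  step 2. node 1  ⊔preds={0,1,2,3}  new={0,1,2,3}  old={}  +wl: 0
  step 3. node 2  ⊔preds={0,1,2,3}  new={0,1,2,3}  old={}  +wl: 
  step 4. node 0  ⊔preds={0,1,2,3}  new={0,1,2,3}  stable

Least fixpoint reached:
  node 0: {0,1,2,3}
  node 1: {0,1,2,3}
  node 2: {0,1,2,3}

{0,1,2,3}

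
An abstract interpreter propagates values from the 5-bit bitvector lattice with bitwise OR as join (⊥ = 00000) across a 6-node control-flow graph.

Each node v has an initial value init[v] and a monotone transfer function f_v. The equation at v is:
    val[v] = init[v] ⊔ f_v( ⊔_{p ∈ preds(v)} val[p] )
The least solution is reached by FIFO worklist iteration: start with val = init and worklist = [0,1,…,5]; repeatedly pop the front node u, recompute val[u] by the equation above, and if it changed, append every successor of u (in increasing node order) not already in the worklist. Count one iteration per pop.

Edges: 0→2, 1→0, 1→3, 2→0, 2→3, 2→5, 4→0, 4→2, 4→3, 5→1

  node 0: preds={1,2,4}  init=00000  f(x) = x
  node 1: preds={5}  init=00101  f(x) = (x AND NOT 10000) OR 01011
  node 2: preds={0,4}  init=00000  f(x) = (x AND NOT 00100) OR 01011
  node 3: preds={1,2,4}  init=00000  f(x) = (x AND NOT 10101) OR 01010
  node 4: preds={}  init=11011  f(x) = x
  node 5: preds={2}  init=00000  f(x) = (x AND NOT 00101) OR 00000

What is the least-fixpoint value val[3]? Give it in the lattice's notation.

Worklist (8 pops):
  #1 pop 0: in=11111 → 11111 (was 00000); enqueue []
  #2 pop 1: in=00000 → 01111 (was 00101); enqueue [0]
  #3 pop 2: in=11111 → 11011 (was 00000); enqueue []
  #4 pop 3: in=11111 → 01010 (was 00000); enqueue []
  #5 pop 4: in=00000 → 11011 (no change)
  #6 pop 5: in=11011 → 11010 (was 00000); enqueue [1]
  #7 pop 0: in=11111 → 11111 (no change)
  #8 pop 1: in=11010 → 01111 (no change)

Fixpoint:
  val[0] = 11111
  val[1] = 01111
  val[2] = 11011
  val[3] = 01010
  val[4] = 11011
  val[5] = 11010

01010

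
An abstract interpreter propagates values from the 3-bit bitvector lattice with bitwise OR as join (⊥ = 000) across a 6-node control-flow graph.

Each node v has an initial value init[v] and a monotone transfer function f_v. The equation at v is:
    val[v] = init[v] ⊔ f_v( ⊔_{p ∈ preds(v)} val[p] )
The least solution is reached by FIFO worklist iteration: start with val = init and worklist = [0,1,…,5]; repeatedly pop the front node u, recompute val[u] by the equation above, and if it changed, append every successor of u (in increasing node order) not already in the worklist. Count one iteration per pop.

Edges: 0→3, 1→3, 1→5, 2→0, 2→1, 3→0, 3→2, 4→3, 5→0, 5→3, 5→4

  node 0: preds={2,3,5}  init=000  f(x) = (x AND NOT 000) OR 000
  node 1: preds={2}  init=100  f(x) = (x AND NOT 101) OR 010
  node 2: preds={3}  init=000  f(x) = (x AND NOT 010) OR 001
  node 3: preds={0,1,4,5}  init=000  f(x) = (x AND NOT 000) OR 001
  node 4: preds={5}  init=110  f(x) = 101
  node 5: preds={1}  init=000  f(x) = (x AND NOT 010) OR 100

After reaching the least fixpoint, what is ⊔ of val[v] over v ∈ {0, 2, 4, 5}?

Iteration log — 13 steps:
  step 1. node 0  ⊔preds=000  new=000  stable
  step 2. node 1  ⊔preds=000  new=110  old=100  +wl: 
  step 3. node 2  ⊔preds=000  new=001  old=000  +wl: 0,1
  step 4. node 3  ⊔preds=110  new=111  old=000  +wl: 2
  step 5. node 4  ⊔preds=000  new=111  old=110  +wl: 3
  step 6. node 5  ⊔preds=110  new=100  old=000  +wl: 4
  step 7. node 0  ⊔preds=111  new=111  old=000  +wl: 
  step 8. node 1  ⊔preds=001  new=110  stable
  step 9. node 2  ⊔preds=111  new=101  old=001  +wl: 0,1
  step 10. node 3  ⊔preds=111  new=111  stable
  step 11. node 4  ⊔preds=100  new=111  stable
  step 12. node 0  ⊔preds=111  new=111  stable
  step 13. node 1  ⊔preds=101  new=110  stable

Least fixpoint reached:
  node 0: 111
  node 1: 110
  node 2: 101
  node 3: 111
  node 4: 111
  node 5: 100

111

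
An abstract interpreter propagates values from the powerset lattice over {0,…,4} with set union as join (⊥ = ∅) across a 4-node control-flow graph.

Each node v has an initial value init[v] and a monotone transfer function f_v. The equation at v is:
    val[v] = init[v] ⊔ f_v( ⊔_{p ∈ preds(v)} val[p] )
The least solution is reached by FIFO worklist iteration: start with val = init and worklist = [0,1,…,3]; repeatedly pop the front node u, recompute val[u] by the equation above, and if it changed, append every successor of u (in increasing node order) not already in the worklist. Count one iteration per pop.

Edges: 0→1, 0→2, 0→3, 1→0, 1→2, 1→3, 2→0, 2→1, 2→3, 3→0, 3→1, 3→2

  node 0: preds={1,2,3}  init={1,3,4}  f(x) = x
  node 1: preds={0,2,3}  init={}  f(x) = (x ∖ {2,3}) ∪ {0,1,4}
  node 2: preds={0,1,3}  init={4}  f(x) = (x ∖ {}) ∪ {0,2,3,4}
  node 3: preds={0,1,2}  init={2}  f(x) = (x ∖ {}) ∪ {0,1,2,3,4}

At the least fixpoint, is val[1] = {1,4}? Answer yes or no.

Worklist (8 pops):
  #1 pop 0: in={2,4} → {1,2,3,4} (was {1,3,4}); enqueue []
  #2 pop 1: in={1,2,3,4} → {0,1,4} (was {}); enqueue [0]
  #3 pop 2: in={0,1,2,3,4} → {0,1,2,3,4} (was {4}); enqueue [1]
  #4 pop 3: in={0,1,2,3,4} → {0,1,2,3,4} (was {2}); enqueue [2]
  #5 pop 0: in={0,1,2,3,4} → {0,1,2,3,4} (was {1,2,3,4}); enqueue [3]
  #6 pop 1: in={0,1,2,3,4} → {0,1,4} (no change)
  #7 pop 2: in={0,1,2,3,4} → {0,1,2,3,4} (no change)
  #8 pop 3: in={0,1,2,3,4} → {0,1,2,3,4} (no change)

Fixpoint:
  val[0] = {0,1,2,3,4}
  val[1] = {0,1,4}
  val[2] = {0,1,2,3,4}
  val[3] = {0,1,2,3,4}

no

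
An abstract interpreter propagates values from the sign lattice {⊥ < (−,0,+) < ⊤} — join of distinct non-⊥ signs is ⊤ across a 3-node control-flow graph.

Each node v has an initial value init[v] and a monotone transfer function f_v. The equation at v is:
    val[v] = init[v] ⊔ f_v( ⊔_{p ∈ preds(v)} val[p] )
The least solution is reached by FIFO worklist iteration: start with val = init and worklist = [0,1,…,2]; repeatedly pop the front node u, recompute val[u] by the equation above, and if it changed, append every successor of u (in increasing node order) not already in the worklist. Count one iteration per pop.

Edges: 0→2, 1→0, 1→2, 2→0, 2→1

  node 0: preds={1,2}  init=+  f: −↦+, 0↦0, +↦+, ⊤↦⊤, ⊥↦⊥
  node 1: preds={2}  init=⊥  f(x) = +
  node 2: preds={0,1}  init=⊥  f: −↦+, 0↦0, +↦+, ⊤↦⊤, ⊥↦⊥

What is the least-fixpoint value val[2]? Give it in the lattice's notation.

Trace (5 dequeues):
  [1] u=0 | in ⊥ | out + | ==
  [2] u=1 | in ⊥ | out + | prev ⊥ | push {0}
  [3] u=2 | in + | out + | prev ⊥ | push {1}
  [4] u=0 | in + | out + | ==
  [5] u=1 | in + | out + | ==

Converged values:
  [0] +
  [1] +
  [2] +

+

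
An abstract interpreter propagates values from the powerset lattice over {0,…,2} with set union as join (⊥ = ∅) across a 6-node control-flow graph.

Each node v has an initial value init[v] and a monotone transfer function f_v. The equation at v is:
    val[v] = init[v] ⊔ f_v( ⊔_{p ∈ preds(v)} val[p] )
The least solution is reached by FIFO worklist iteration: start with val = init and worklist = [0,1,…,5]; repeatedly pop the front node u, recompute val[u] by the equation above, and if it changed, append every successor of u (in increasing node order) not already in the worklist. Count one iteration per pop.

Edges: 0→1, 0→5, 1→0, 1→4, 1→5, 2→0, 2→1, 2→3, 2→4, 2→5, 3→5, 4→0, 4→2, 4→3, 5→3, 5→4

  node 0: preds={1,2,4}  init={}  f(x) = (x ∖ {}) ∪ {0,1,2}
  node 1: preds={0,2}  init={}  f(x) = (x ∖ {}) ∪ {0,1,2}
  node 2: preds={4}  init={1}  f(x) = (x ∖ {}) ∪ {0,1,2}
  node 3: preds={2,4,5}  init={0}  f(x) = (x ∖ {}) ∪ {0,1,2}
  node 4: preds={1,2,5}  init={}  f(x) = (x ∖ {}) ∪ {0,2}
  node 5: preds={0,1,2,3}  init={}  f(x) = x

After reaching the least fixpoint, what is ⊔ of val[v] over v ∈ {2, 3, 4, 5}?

Worklist (11 pops):
  #1 pop 0: in={1} → {0,1,2} (was {}); enqueue []
  #2 pop 1: in={0,1,2} → {0,1,2} (was {}); enqueue [0]
  #3 pop 2: in={} → {0,1,2} (was {1}); enqueue [1]
  #4 pop 3: in={0,1,2} → {0,1,2} (was {0}); enqueue []
  #5 pop 4: in={0,1,2} → {0,1,2} (was {}); enqueue [2,3]
  #6 pop 5: in={0,1,2} → {0,1,2} (was {}); enqueue [4]
  #7 pop 0: in={0,1,2} → {0,1,2} (no change)
  #8 pop 1: in={0,1,2} → {0,1,2} (no change)
  #9 pop 2: in={0,1,2} → {0,1,2} (no change)
  #10 pop 3: in={0,1,2} → {0,1,2} (no change)
  #11 pop 4: in={0,1,2} → {0,1,2} (no change)

Fixpoint:
  val[0] = {0,1,2}
  val[1] = {0,1,2}
  val[2] = {0,1,2}
  val[3] = {0,1,2}
  val[4] = {0,1,2}
  val[5] = {0,1,2}

{0,1,2}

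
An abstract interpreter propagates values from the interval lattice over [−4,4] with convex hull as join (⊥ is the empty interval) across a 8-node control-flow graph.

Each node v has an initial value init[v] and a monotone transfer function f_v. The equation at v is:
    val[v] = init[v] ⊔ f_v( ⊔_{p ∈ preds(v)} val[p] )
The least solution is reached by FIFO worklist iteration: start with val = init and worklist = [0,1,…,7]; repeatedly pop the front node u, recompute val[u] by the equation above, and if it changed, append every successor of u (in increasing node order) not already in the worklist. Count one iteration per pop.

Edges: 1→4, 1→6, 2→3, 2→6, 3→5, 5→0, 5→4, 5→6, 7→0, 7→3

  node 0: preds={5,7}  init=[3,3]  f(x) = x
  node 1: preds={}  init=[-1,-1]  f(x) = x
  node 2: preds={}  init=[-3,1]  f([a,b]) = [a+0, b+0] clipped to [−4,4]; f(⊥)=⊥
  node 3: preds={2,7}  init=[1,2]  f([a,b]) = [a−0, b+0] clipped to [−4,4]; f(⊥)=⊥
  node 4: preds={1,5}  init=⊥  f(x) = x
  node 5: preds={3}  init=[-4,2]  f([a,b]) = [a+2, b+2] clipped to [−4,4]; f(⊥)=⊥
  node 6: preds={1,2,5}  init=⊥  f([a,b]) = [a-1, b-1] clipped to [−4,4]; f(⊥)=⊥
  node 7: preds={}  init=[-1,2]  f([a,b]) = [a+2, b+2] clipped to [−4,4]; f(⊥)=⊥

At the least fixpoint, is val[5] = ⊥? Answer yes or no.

no

Worklist (10 pops):
  #1 pop 0: in=[-4,2] → [-4,3] (was [3,3]); enqueue []
  #2 pop 1: in=⊥ → [-1,-1] (no change)
  #3 pop 2: in=⊥ → [-3,1] (no change)
  #4 pop 3: in=[-3,2] → [-3,2] (was [1,2]); enqueue []
  #5 pop 4: in=[-4,2] → [-4,2] (was ⊥); enqueue []
  #6 pop 5: in=[-3,2] → [-4,4] (was [-4,2]); enqueue [0,4]
  #7 pop 6: in=[-4,4] → [-4,3] (was ⊥); enqueue []
  #8 pop 7: in=⊥ → [-1,2] (no change)
  #9 pop 0: in=[-4,4] → [-4,4] (was [-4,3]); enqueue []
  #10 pop 4: in=[-4,4] → [-4,4] (was [-4,2]); enqueue []

Fixpoint:
  val[0] = [-4,4]
  val[1] = [-1,-1]
  val[2] = [-3,1]
  val[3] = [-3,2]
  val[4] = [-4,4]
  val[5] = [-4,4]
  val[6] = [-4,3]
  val[7] = [-1,2]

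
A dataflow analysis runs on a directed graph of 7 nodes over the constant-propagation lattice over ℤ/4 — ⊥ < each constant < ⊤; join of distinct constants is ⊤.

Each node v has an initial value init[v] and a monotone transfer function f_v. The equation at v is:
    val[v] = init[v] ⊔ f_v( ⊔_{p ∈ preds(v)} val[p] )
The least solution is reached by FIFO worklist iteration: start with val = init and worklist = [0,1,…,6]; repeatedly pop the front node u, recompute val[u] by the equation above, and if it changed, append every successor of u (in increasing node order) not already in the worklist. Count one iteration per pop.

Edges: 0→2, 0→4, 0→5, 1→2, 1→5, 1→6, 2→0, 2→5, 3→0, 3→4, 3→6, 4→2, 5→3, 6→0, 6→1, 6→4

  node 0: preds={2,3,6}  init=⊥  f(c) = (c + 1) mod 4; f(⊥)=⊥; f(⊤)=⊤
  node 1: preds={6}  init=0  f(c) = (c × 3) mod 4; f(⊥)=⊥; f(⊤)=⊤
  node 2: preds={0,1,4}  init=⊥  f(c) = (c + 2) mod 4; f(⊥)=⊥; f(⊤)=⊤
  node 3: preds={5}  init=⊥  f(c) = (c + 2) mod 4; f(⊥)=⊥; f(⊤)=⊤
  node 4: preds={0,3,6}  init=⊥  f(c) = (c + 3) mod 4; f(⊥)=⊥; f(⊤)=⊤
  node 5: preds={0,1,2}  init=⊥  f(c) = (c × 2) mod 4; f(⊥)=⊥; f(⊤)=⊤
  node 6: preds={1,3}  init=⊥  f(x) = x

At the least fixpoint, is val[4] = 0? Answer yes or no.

no

Iteration log — 21 steps:
  step 1. node 0  ⊔preds=⊥  new=⊥  stable
  step 2. node 1  ⊔preds=⊥  new=0  stable
  step 3. node 2  ⊔preds=0  new=2  old=⊥  +wl: 0
  step 4. node 3  ⊔preds=⊥  new=⊥  stable
  step 5. node 4  ⊔preds=⊥  new=⊥  stable
  step 6. node 5  ⊔preds=⊤  new=⊤  old=⊥  +wl: 3
  step 7. node 6  ⊔preds=0  new=0  old=⊥  +wl: 1,4
  step 8. node 0  ⊔preds=⊤  new=⊤  old=⊥  +wl: 2,5
  step 9. node 3  ⊔preds=⊤  new=⊤  old=⊥  +wl: 0,6
  step 10. node 1  ⊔preds=0  new=0  stable
  step 11. node 4  ⊔preds=⊤  new=⊤  old=⊥  +wl: 
  step 12. node 2  ⊔preds=⊤  new=⊤  old=2  +wl: 
  step 13. node 5  ⊔preds=⊤  new=⊤  stable
  step 14. node 0  ⊔preds=⊤  new=⊤  stable
  step 15. node 6  ⊔preds=⊤  new=⊤  old=0  +wl: 0,1,4
  step 16. node 0  ⊔preds=⊤  new=⊤  stable
  step 17. node 1  ⊔preds=⊤  new=⊤  old=0  +wl: 2,5,6
  step 18. node 4  ⊔preds=⊤  new=⊤  stable
  step 19. node 2  ⊔preds=⊤  new=⊤  stable
  step 20. node 5  ⊔preds=⊤  new=⊤  stable
  step 21. node 6  ⊔preds=⊤  new=⊤  stable

Least fixpoint reached:
  node 0: ⊤
  node 1: ⊤
  node 2: ⊤
  node 3: ⊤
  node 4: ⊤
  node 5: ⊤
  node 6: ⊤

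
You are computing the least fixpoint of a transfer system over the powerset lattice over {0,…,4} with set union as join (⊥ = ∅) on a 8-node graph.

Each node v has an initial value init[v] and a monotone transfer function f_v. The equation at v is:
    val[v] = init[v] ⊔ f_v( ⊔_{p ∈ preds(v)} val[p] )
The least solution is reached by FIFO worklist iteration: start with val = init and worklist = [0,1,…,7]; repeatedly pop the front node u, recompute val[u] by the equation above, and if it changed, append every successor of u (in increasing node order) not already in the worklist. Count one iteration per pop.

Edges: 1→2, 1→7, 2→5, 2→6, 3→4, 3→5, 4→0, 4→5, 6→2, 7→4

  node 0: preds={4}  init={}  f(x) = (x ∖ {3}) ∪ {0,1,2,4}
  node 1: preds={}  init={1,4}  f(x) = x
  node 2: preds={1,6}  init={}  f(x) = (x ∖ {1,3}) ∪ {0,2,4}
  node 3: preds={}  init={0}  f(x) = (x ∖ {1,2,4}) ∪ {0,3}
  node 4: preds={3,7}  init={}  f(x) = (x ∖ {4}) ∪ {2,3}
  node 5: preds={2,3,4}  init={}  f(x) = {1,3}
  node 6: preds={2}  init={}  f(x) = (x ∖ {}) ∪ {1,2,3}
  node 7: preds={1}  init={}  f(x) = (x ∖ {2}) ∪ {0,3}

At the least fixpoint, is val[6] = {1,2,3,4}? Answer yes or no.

no

Iteration log — 13 steps:
  step 1. node 0  ⊔preds={}  new={0,1,2,4}  old={}  +wl: 
  step 2. node 1  ⊔preds={}  new={1,4}  stable
  step 3. node 2  ⊔preds={1,4}  new={0,2,4}  old={}  +wl: 
  step 4. node 3  ⊔preds={}  new={0,3}  old={0}  +wl: 
  step 5. node 4  ⊔preds={0,3}  new={0,2,3}  old={}  +wl: 0
  step 6. node 5  ⊔preds={0,2,3,4}  new={1,3}  old={}  +wl: 
  step 7. node 6  ⊔preds={0,2,4}  new={0,1,2,3,4}  old={}  +wl: 2
  step 8. node 7  ⊔preds={1,4}  new={0,1,3,4}  old={}  +wl: 4
  step 9. node 0  ⊔preds={0,2,3}  new={0,1,2,4}  stable
  step 10. node 2  ⊔preds={0,1,2,3,4}  new={0,2,4}  stable
  step 11. node 4  ⊔preds={0,1,3,4}  new={0,1,2,3}  old={0,2,3}  +wl: 0,5
  step 12. node 0  ⊔preds={0,1,2,3}  new={0,1,2,4}  stable
  step 13. node 5  ⊔preds={0,1,2,3,4}  new={1,3}  stable

Least fixpoint reached:
  node 0: {0,1,2,4}
  node 1: {1,4}
  node 2: {0,2,4}
  node 3: {0,3}
  node 4: {0,1,2,3}
  node 5: {1,3}
  node 6: {0,1,2,3,4}
  node 7: {0,1,3,4}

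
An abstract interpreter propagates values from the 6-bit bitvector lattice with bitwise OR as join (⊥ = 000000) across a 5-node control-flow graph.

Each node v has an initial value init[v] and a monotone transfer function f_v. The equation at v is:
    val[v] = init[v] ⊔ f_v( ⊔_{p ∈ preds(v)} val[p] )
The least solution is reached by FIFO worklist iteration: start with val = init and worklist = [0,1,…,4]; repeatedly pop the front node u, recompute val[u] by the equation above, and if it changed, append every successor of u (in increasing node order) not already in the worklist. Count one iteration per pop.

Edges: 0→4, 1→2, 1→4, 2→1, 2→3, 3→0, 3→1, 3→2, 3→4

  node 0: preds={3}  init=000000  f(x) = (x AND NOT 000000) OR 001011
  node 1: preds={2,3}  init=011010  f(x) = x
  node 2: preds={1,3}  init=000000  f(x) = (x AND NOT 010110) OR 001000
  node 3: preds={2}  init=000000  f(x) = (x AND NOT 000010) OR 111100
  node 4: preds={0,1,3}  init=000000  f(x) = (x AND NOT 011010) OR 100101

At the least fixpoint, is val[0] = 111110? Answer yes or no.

Iteration log — 11 steps:
  step 1. node 0  ⊔preds=000000  new=001011  old=000000  +wl: 
  step 2. node 1  ⊔preds=000000  new=011010  stable
  step 3. node 2  ⊔preds=011010  new=001000  old=000000  +wl: 1
  step 4. node 3  ⊔preds=001000  new=111100  old=000000  +wl: 0,2
  step 5. node 4  ⊔preds=111111  new=100101  old=000000  +wl: 
  step 6. node 1  ⊔preds=111100  new=111110  old=011010  +wl: 4
  step 7. node 0  ⊔preds=111100  new=111111  old=001011  +wl: 
  step 8. node 2  ⊔preds=111110  new=101000  old=001000  +wl: 1,3
  step 9. node 4  ⊔preds=111111  new=100101  stable
  step 10. node 1  ⊔preds=111100  new=111110  stable
  step 11. node 3  ⊔preds=101000  new=111100  stable

Least fixpoint reached:
  node 0: 111111
  node 1: 111110
  node 2: 101000
  node 3: 111100
  node 4: 100101

no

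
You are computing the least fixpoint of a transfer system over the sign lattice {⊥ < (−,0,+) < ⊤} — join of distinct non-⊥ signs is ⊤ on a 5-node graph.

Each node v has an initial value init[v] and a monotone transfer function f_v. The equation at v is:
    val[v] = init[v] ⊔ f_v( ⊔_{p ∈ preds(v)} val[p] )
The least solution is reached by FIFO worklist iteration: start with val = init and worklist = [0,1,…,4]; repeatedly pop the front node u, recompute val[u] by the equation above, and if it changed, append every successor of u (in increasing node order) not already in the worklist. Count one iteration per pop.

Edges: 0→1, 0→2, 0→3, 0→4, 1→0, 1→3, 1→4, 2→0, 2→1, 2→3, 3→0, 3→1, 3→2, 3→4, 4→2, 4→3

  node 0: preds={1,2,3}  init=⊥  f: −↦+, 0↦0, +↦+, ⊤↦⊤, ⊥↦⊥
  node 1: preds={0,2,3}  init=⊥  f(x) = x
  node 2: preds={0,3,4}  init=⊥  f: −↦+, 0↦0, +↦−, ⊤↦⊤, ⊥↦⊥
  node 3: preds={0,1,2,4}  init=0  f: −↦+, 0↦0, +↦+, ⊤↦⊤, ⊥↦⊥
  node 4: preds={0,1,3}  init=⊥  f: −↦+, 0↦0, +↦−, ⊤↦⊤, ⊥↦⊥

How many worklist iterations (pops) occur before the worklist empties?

9

Iteration log — 9 steps:
  step 1. node 0  ⊔preds=0  new=0  old=⊥  +wl: 
  step 2. node 1  ⊔preds=0  new=0  old=⊥  +wl: 0
  step 3. node 2  ⊔preds=0  new=0  old=⊥  +wl: 1
  step 4. node 3  ⊔preds=0  new=0  stable
  step 5. node 4  ⊔preds=0  new=0  old=⊥  +wl: 2,3
  step 6. node 0  ⊔preds=0  new=0  stable
  step 7. node 1  ⊔preds=0  new=0  stable
  step 8. node 2  ⊔preds=0  new=0  stable
  step 9. node 3  ⊔preds=0  new=0  stable

Least fixpoint reached:
  node 0: 0
  node 1: 0
  node 2: 0
  node 3: 0
  node 4: 0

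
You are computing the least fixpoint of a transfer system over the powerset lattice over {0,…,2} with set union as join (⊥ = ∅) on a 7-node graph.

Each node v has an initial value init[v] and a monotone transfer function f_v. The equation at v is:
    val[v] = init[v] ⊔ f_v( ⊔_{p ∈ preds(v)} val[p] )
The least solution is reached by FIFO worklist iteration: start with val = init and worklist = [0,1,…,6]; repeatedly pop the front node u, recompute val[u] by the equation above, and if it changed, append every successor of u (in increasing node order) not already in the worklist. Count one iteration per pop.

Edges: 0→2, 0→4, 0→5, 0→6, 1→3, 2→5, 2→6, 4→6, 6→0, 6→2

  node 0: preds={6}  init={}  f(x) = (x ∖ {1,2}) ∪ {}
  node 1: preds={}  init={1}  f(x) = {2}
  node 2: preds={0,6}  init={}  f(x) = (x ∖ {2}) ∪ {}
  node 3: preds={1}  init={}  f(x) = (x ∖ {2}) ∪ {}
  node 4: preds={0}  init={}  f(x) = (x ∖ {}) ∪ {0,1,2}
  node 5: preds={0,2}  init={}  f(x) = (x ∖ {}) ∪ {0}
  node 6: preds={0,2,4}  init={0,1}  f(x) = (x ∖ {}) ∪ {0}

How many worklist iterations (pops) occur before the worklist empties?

9

Trace (9 dequeues):
  [1] u=0 | in {0,1} | out {0} | prev {} | push {}
  [2] u=1 | in {} | out {1,2} | prev {1} | push {}
  [3] u=2 | in {0,1} | out {0,1} | prev {} | push {}
  [4] u=3 | in {1,2} | out {1} | prev {} | push {}
  [5] u=4 | in {0} | out {0,1,2} | prev {} | push {}
  [6] u=5 | in {0,1} | out {0,1} | prev {} | push {}
  [7] u=6 | in {0,1,2} | out {0,1,2} | prev {0,1} | push {0,2}
  [8] u=0 | in {0,1,2} | out {0} | ==
  [9] u=2 | in {0,1,2} | out {0,1} | ==

Converged values:
  [0] {0}
  [1] {1,2}
  [2] {0,1}
  [3] {1}
  [4] {0,1,2}
  [5] {0,1}
  [6] {0,1,2}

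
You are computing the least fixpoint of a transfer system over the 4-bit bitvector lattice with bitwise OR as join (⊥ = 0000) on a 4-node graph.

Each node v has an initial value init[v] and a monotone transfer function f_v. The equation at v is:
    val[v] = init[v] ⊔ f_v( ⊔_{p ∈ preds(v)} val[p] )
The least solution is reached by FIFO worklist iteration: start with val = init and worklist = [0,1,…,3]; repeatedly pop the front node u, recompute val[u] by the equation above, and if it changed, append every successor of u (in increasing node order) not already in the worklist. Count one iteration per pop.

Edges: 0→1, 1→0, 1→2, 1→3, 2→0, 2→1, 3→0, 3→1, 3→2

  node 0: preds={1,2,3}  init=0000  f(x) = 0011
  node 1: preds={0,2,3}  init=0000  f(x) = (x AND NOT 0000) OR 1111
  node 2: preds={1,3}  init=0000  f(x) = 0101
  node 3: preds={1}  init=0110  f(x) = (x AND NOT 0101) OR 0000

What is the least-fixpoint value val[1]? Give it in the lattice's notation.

1111

Iteration log — 7 steps:
  step 1. node 0  ⊔preds=0110  new=0011  old=0000  +wl: 
  step 2. node 1  ⊔preds=0111  new=1111  old=0000  +wl: 0
  step 3. node 2  ⊔preds=1111  new=0101  old=0000  +wl: 1
  step 4. node 3  ⊔preds=1111  new=1110  old=0110  +wl: 2
  step 5. node 0  ⊔preds=1111  new=0011  stable
  step 6. node 1  ⊔preds=1111  new=1111  stable
  step 7. node 2  ⊔preds=1111  new=0101  stable

Least fixpoint reached:
  node 0: 0011
  node 1: 1111
  node 2: 0101
  node 3: 1110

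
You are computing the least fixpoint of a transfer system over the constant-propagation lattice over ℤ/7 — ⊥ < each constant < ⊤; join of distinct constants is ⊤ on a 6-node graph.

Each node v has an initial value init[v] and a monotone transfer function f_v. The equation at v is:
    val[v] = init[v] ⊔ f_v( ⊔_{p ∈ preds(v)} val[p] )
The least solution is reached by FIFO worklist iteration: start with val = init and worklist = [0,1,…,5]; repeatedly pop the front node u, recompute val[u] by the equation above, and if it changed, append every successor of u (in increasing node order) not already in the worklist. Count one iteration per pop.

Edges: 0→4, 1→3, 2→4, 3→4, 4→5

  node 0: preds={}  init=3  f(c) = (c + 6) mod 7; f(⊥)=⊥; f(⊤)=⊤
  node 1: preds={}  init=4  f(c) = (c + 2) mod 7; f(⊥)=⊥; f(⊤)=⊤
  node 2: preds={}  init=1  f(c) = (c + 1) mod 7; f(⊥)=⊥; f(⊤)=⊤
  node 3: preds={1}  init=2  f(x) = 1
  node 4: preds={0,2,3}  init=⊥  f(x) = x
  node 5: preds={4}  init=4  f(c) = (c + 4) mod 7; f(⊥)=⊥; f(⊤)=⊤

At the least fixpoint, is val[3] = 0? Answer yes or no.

Iteration log — 6 steps:
  step 1. node 0  ⊔preds=⊥  new=3  stable
  step 2. node 1  ⊔preds=⊥  new=4  stable
  step 3. node 2  ⊔preds=⊥  new=1  stable
  step 4. node 3  ⊔preds=4  new=⊤  old=2  +wl: 
  step 5. node 4  ⊔preds=⊤  new=⊤  old=⊥  +wl: 
  step 6. node 5  ⊔preds=⊤  new=⊤  old=4  +wl: 

Least fixpoint reached:
  node 0: 3
  node 1: 4
  node 2: 1
  node 3: ⊤
  node 4: ⊤
  node 5: ⊤

no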